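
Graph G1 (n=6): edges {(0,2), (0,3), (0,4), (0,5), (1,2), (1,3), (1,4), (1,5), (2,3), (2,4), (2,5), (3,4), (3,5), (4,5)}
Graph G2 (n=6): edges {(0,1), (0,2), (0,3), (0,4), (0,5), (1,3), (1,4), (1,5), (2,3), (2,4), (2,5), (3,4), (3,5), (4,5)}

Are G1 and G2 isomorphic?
Yes, isomorphic

The graphs are isomorphic.
One valid mapping φ: V(G1) → V(G2): 0→2, 1→1, 2→4, 3→5, 4→3, 5→0

Verify φ preserves adjacency — for each edge of G1, its image is an edge of G2:
  (0,2) → (φ(0),φ(2)) = (2,4) ∈ E(G2) ✓
  (0,3) → (φ(0),φ(3)) = (2,5) ∈ E(G2) ✓
  (0,4) → (φ(0),φ(4)) = (2,3) ∈ E(G2) ✓
  (0,5) → (φ(0),φ(5)) = (0,2) ∈ E(G2) ✓
  (1,2) → (φ(1),φ(2)) = (1,4) ∈ E(G2) ✓
  (1,3) → (φ(1),φ(3)) = (1,5) ∈ E(G2) ✓
  (1,4) → (φ(1),φ(4)) = (1,3) ∈ E(G2) ✓
  (1,5) → (φ(1),φ(5)) = (0,1) ∈ E(G2) ✓
  (2,3) → (φ(2),φ(3)) = (4,5) ∈ E(G2) ✓
  (2,4) → (φ(2),φ(4)) = (3,4) ∈ E(G2) ✓
  (2,5) → (φ(2),φ(5)) = (0,4) ∈ E(G2) ✓
  (3,4) → (φ(3),φ(4)) = (3,5) ∈ E(G2) ✓
  (3,5) → (φ(3),φ(5)) = (0,5) ∈ E(G2) ✓
  (4,5) → (φ(4),φ(5)) = (0,3) ∈ E(G2) ✓
All 14 edges of G1 map to edges of G2, and |E(G1)| = |E(G2)| = 14, so φ is a bijection on edges as well as vertices. Hence G1 ≅ G2.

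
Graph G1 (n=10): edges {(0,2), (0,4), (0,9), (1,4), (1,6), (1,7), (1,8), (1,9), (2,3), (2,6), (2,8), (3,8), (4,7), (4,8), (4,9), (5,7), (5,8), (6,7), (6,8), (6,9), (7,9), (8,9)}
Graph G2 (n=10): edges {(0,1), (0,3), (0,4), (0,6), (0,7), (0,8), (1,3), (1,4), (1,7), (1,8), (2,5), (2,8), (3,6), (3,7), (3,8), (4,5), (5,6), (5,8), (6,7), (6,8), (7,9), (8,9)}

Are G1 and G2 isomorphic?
Yes, isomorphic

The graphs are isomorphic.
One valid mapping φ: V(G1) → V(G2): 0→4, 1→3, 2→5, 3→2, 4→1, 5→9, 6→6, 7→7, 8→8, 9→0

Verify φ preserves adjacency — for each edge of G1, its image is an edge of G2:
  (0,2) → (φ(0),φ(2)) = (4,5) ∈ E(G2) ✓
  (0,4) → (φ(0),φ(4)) = (1,4) ∈ E(G2) ✓
  (0,9) → (φ(0),φ(9)) = (0,4) ∈ E(G2) ✓
  (1,4) → (φ(1),φ(4)) = (1,3) ∈ E(G2) ✓
  (1,6) → (φ(1),φ(6)) = (3,6) ∈ E(G2) ✓
  (1,7) → (φ(1),φ(7)) = (3,7) ∈ E(G2) ✓
  (1,8) → (φ(1),φ(8)) = (3,8) ∈ E(G2) ✓
  (1,9) → (φ(1),φ(9)) = (0,3) ∈ E(G2) ✓
  (2,3) → (φ(2),φ(3)) = (2,5) ∈ E(G2) ✓
  (2,6) → (φ(2),φ(6)) = (5,6) ∈ E(G2) ✓
  (2,8) → (φ(2),φ(8)) = (5,8) ∈ E(G2) ✓
  (3,8) → (φ(3),φ(8)) = (2,8) ∈ E(G2) ✓
  (4,7) → (φ(4),φ(7)) = (1,7) ∈ E(G2) ✓
  (4,8) → (φ(4),φ(8)) = (1,8) ∈ E(G2) ✓
  (4,9) → (φ(4),φ(9)) = (0,1) ∈ E(G2) ✓
  (5,7) → (φ(5),φ(7)) = (7,9) ∈ E(G2) ✓
  (5,8) → (φ(5),φ(8)) = (8,9) ∈ E(G2) ✓
  (6,7) → (φ(6),φ(7)) = (6,7) ∈ E(G2) ✓
  (6,8) → (φ(6),φ(8)) = (6,8) ∈ E(G2) ✓
  (6,9) → (φ(6),φ(9)) = (0,6) ∈ E(G2) ✓
  (7,9) → (φ(7),φ(9)) = (0,7) ∈ E(G2) ✓
  (8,9) → (φ(8),φ(9)) = (0,8) ∈ E(G2) ✓
All 22 edges of G1 map to edges of G2, and |E(G1)| = |E(G2)| = 22, so φ is a bijection on edges as well as vertices. Hence G1 ≅ G2.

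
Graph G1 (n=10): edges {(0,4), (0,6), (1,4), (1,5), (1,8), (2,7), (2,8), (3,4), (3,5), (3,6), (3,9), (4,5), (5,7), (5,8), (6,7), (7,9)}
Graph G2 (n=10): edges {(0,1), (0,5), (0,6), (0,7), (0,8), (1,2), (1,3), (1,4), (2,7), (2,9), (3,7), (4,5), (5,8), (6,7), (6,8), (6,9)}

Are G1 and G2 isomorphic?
Yes, isomorphic

The graphs are isomorphic.
One valid mapping φ: V(G1) → V(G2): 0→9, 1→8, 2→4, 3→7, 4→6, 5→0, 6→2, 7→1, 8→5, 9→3

Verify φ preserves adjacency — for each edge of G1, its image is an edge of G2:
  (0,4) → (φ(0),φ(4)) = (6,9) ∈ E(G2) ✓
  (0,6) → (φ(0),φ(6)) = (2,9) ∈ E(G2) ✓
  (1,4) → (φ(1),φ(4)) = (6,8) ∈ E(G2) ✓
  (1,5) → (φ(1),φ(5)) = (0,8) ∈ E(G2) ✓
  (1,8) → (φ(1),φ(8)) = (5,8) ∈ E(G2) ✓
  (2,7) → (φ(2),φ(7)) = (1,4) ∈ E(G2) ✓
  (2,8) → (φ(2),φ(8)) = (4,5) ∈ E(G2) ✓
  (3,4) → (φ(3),φ(4)) = (6,7) ∈ E(G2) ✓
  (3,5) → (φ(3),φ(5)) = (0,7) ∈ E(G2) ✓
  (3,6) → (φ(3),φ(6)) = (2,7) ∈ E(G2) ✓
  (3,9) → (φ(3),φ(9)) = (3,7) ∈ E(G2) ✓
  (4,5) → (φ(4),φ(5)) = (0,6) ∈ E(G2) ✓
  (5,7) → (φ(5),φ(7)) = (0,1) ∈ E(G2) ✓
  (5,8) → (φ(5),φ(8)) = (0,5) ∈ E(G2) ✓
  (6,7) → (φ(6),φ(7)) = (1,2) ∈ E(G2) ✓
  (7,9) → (φ(7),φ(9)) = (1,3) ∈ E(G2) ✓
All 16 edges of G1 map to edges of G2, and |E(G1)| = |E(G2)| = 16, so φ is a bijection on edges as well as vertices. Hence G1 ≅ G2.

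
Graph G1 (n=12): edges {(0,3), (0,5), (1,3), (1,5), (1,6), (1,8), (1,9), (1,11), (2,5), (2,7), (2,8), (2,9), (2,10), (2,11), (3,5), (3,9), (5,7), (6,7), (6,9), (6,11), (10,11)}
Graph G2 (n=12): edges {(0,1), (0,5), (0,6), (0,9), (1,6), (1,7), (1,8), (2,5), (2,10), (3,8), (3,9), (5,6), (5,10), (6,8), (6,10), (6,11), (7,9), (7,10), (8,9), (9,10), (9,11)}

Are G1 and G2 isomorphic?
Yes, isomorphic

The graphs are isomorphic.
One valid mapping φ: V(G1) → V(G2): 0→2, 1→6, 2→9, 3→5, 4→4, 5→10, 6→1, 7→7, 8→11, 9→0, 10→3, 11→8

Verify φ preserves adjacency — for each edge of G1, its image is an edge of G2:
  (0,3) → (φ(0),φ(3)) = (2,5) ∈ E(G2) ✓
  (0,5) → (φ(0),φ(5)) = (2,10) ∈ E(G2) ✓
  (1,3) → (φ(1),φ(3)) = (5,6) ∈ E(G2) ✓
  (1,5) → (φ(1),φ(5)) = (6,10) ∈ E(G2) ✓
  (1,6) → (φ(1),φ(6)) = (1,6) ∈ E(G2) ✓
  (1,8) → (φ(1),φ(8)) = (6,11) ∈ E(G2) ✓
  (1,9) → (φ(1),φ(9)) = (0,6) ∈ E(G2) ✓
  (1,11) → (φ(1),φ(11)) = (6,8) ∈ E(G2) ✓
  (2,5) → (φ(2),φ(5)) = (9,10) ∈ E(G2) ✓
  (2,7) → (φ(2),φ(7)) = (7,9) ∈ E(G2) ✓
  (2,8) → (φ(2),φ(8)) = (9,11) ∈ E(G2) ✓
  (2,9) → (φ(2),φ(9)) = (0,9) ∈ E(G2) ✓
  (2,10) → (φ(2),φ(10)) = (3,9) ∈ E(G2) ✓
  (2,11) → (φ(2),φ(11)) = (8,9) ∈ E(G2) ✓
  (3,5) → (φ(3),φ(5)) = (5,10) ∈ E(G2) ✓
  (3,9) → (φ(3),φ(9)) = (0,5) ∈ E(G2) ✓
  (5,7) → (φ(5),φ(7)) = (7,10) ∈ E(G2) ✓
  (6,7) → (φ(6),φ(7)) = (1,7) ∈ E(G2) ✓
  (6,9) → (φ(6),φ(9)) = (0,1) ∈ E(G2) ✓
  (6,11) → (φ(6),φ(11)) = (1,8) ∈ E(G2) ✓
  (10,11) → (φ(10),φ(11)) = (3,8) ∈ E(G2) ✓
All 21 edges of G1 map to edges of G2, and |E(G1)| = |E(G2)| = 21, so φ is a bijection on edges as well as vertices. Hence G1 ≅ G2.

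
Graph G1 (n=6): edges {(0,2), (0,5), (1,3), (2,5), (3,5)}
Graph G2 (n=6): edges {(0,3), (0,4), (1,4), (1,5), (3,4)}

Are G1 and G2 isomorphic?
Yes, isomorphic

The graphs are isomorphic.
One valid mapping φ: V(G1) → V(G2): 0→3, 1→5, 2→0, 3→1, 4→2, 5→4

Verify φ preserves adjacency — for each edge of G1, its image is an edge of G2:
  (0,2) → (φ(0),φ(2)) = (0,3) ∈ E(G2) ✓
  (0,5) → (φ(0),φ(5)) = (3,4) ∈ E(G2) ✓
  (1,3) → (φ(1),φ(3)) = (1,5) ∈ E(G2) ✓
  (2,5) → (φ(2),φ(5)) = (0,4) ∈ E(G2) ✓
  (3,5) → (φ(3),φ(5)) = (1,4) ∈ E(G2) ✓
All 5 edges of G1 map to edges of G2, and |E(G1)| = |E(G2)| = 5, so φ is a bijection on edges as well as vertices. Hence G1 ≅ G2.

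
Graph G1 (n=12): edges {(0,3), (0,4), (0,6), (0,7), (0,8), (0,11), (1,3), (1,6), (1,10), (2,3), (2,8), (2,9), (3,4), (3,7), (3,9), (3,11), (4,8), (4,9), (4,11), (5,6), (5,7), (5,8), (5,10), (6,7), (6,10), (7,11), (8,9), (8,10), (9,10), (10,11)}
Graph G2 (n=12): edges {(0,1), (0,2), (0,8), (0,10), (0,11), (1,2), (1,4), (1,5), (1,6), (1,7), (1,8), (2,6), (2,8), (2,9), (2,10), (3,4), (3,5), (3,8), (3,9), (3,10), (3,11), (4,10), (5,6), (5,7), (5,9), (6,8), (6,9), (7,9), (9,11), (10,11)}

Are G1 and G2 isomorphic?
Yes, isomorphic

The graphs are isomorphic.
One valid mapping φ: V(G1) → V(G2): 0→2, 1→4, 2→7, 3→1, 4→6, 5→11, 6→10, 7→0, 8→9, 9→5, 10→3, 11→8

Verify φ preserves adjacency — for each edge of G1, its image is an edge of G2:
  (0,3) → (φ(0),φ(3)) = (1,2) ∈ E(G2) ✓
  (0,4) → (φ(0),φ(4)) = (2,6) ∈ E(G2) ✓
  (0,6) → (φ(0),φ(6)) = (2,10) ∈ E(G2) ✓
  (0,7) → (φ(0),φ(7)) = (0,2) ∈ E(G2) ✓
  (0,8) → (φ(0),φ(8)) = (2,9) ∈ E(G2) ✓
  (0,11) → (φ(0),φ(11)) = (2,8) ∈ E(G2) ✓
  (1,3) → (φ(1),φ(3)) = (1,4) ∈ E(G2) ✓
  (1,6) → (φ(1),φ(6)) = (4,10) ∈ E(G2) ✓
  (1,10) → (φ(1),φ(10)) = (3,4) ∈ E(G2) ✓
  (2,3) → (φ(2),φ(3)) = (1,7) ∈ E(G2) ✓
  (2,8) → (φ(2),φ(8)) = (7,9) ∈ E(G2) ✓
  (2,9) → (φ(2),φ(9)) = (5,7) ∈ E(G2) ✓
  (3,4) → (φ(3),φ(4)) = (1,6) ∈ E(G2) ✓
  (3,7) → (φ(3),φ(7)) = (0,1) ∈ E(G2) ✓
  (3,9) → (φ(3),φ(9)) = (1,5) ∈ E(G2) ✓
  (3,11) → (φ(3),φ(11)) = (1,8) ∈ E(G2) ✓
  (4,8) → (φ(4),φ(8)) = (6,9) ∈ E(G2) ✓
  (4,9) → (φ(4),φ(9)) = (5,6) ∈ E(G2) ✓
  (4,11) → (φ(4),φ(11)) = (6,8) ∈ E(G2) ✓
  (5,6) → (φ(5),φ(6)) = (10,11) ∈ E(G2) ✓
  (5,7) → (φ(5),φ(7)) = (0,11) ∈ E(G2) ✓
  (5,8) → (φ(5),φ(8)) = (9,11) ∈ E(G2) ✓
  (5,10) → (φ(5),φ(10)) = (3,11) ∈ E(G2) ✓
  (6,7) → (φ(6),φ(7)) = (0,10) ∈ E(G2) ✓
  (6,10) → (φ(6),φ(10)) = (3,10) ∈ E(G2) ✓
  (7,11) → (φ(7),φ(11)) = (0,8) ∈ E(G2) ✓
  (8,9) → (φ(8),φ(9)) = (5,9) ∈ E(G2) ✓
  (8,10) → (φ(8),φ(10)) = (3,9) ∈ E(G2) ✓
  (9,10) → (φ(9),φ(10)) = (3,5) ∈ E(G2) ✓
  (10,11) → (φ(10),φ(11)) = (3,8) ∈ E(G2) ✓
All 30 edges of G1 map to edges of G2, and |E(G1)| = |E(G2)| = 30, so φ is a bijection on edges as well as vertices. Hence G1 ≅ G2.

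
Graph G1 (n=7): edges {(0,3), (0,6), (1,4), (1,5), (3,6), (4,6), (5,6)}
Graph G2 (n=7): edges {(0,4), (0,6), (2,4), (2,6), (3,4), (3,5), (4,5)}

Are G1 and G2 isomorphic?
Yes, isomorphic

The graphs are isomorphic.
One valid mapping φ: V(G1) → V(G2): 0→5, 1→6, 2→1, 3→3, 4→2, 5→0, 6→4

Verify φ preserves adjacency — for each edge of G1, its image is an edge of G2:
  (0,3) → (φ(0),φ(3)) = (3,5) ∈ E(G2) ✓
  (0,6) → (φ(0),φ(6)) = (4,5) ∈ E(G2) ✓
  (1,4) → (φ(1),φ(4)) = (2,6) ∈ E(G2) ✓
  (1,5) → (φ(1),φ(5)) = (0,6) ∈ E(G2) ✓
  (3,6) → (φ(3),φ(6)) = (3,4) ∈ E(G2) ✓
  (4,6) → (φ(4),φ(6)) = (2,4) ∈ E(G2) ✓
  (5,6) → (φ(5),φ(6)) = (0,4) ∈ E(G2) ✓
All 7 edges of G1 map to edges of G2, and |E(G1)| = |E(G2)| = 7, so φ is a bijection on edges as well as vertices. Hence G1 ≅ G2.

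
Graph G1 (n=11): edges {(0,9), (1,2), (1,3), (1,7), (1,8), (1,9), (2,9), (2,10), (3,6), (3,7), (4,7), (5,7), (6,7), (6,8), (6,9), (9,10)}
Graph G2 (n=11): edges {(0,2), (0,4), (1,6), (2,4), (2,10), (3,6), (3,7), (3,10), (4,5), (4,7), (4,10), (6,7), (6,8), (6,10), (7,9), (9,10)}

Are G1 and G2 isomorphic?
Yes, isomorphic

The graphs are isomorphic.
One valid mapping φ: V(G1) → V(G2): 0→5, 1→10, 2→2, 3→3, 4→8, 5→1, 6→7, 7→6, 8→9, 9→4, 10→0

Verify φ preserves adjacency — for each edge of G1, its image is an edge of G2:
  (0,9) → (φ(0),φ(9)) = (4,5) ∈ E(G2) ✓
  (1,2) → (φ(1),φ(2)) = (2,10) ∈ E(G2) ✓
  (1,3) → (φ(1),φ(3)) = (3,10) ∈ E(G2) ✓
  (1,7) → (φ(1),φ(7)) = (6,10) ∈ E(G2) ✓
  (1,8) → (φ(1),φ(8)) = (9,10) ∈ E(G2) ✓
  (1,9) → (φ(1),φ(9)) = (4,10) ∈ E(G2) ✓
  (2,9) → (φ(2),φ(9)) = (2,4) ∈ E(G2) ✓
  (2,10) → (φ(2),φ(10)) = (0,2) ∈ E(G2) ✓
  (3,6) → (φ(3),φ(6)) = (3,7) ∈ E(G2) ✓
  (3,7) → (φ(3),φ(7)) = (3,6) ∈ E(G2) ✓
  (4,7) → (φ(4),φ(7)) = (6,8) ∈ E(G2) ✓
  (5,7) → (φ(5),φ(7)) = (1,6) ∈ E(G2) ✓
  (6,7) → (φ(6),φ(7)) = (6,7) ∈ E(G2) ✓
  (6,8) → (φ(6),φ(8)) = (7,9) ∈ E(G2) ✓
  (6,9) → (φ(6),φ(9)) = (4,7) ∈ E(G2) ✓
  (9,10) → (φ(9),φ(10)) = (0,4) ∈ E(G2) ✓
All 16 edges of G1 map to edges of G2, and |E(G1)| = |E(G2)| = 16, so φ is a bijection on edges as well as vertices. Hence G1 ≅ G2.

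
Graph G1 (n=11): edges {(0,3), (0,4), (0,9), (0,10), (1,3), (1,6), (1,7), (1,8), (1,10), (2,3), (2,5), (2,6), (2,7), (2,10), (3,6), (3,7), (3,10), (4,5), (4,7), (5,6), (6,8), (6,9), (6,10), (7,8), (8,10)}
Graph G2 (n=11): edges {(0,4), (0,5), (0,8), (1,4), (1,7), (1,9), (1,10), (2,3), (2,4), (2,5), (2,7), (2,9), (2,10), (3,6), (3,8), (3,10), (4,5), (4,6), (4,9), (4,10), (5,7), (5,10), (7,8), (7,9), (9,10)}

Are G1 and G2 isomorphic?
Yes, isomorphic

The graphs are isomorphic.
One valid mapping φ: V(G1) → V(G2): 0→3, 1→9, 2→5, 3→2, 4→8, 5→0, 6→4, 7→7, 8→1, 9→6, 10→10

Verify φ preserves adjacency — for each edge of G1, its image is an edge of G2:
  (0,3) → (φ(0),φ(3)) = (2,3) ∈ E(G2) ✓
  (0,4) → (φ(0),φ(4)) = (3,8) ∈ E(G2) ✓
  (0,9) → (φ(0),φ(9)) = (3,6) ∈ E(G2) ✓
  (0,10) → (φ(0),φ(10)) = (3,10) ∈ E(G2) ✓
  (1,3) → (φ(1),φ(3)) = (2,9) ∈ E(G2) ✓
  (1,6) → (φ(1),φ(6)) = (4,9) ∈ E(G2) ✓
  (1,7) → (φ(1),φ(7)) = (7,9) ∈ E(G2) ✓
  (1,8) → (φ(1),φ(8)) = (1,9) ∈ E(G2) ✓
  (1,10) → (φ(1),φ(10)) = (9,10) ∈ E(G2) ✓
  (2,3) → (φ(2),φ(3)) = (2,5) ∈ E(G2) ✓
  (2,5) → (φ(2),φ(5)) = (0,5) ∈ E(G2) ✓
  (2,6) → (φ(2),φ(6)) = (4,5) ∈ E(G2) ✓
  (2,7) → (φ(2),φ(7)) = (5,7) ∈ E(G2) ✓
  (2,10) → (φ(2),φ(10)) = (5,10) ∈ E(G2) ✓
  (3,6) → (φ(3),φ(6)) = (2,4) ∈ E(G2) ✓
  (3,7) → (φ(3),φ(7)) = (2,7) ∈ E(G2) ✓
  (3,10) → (φ(3),φ(10)) = (2,10) ∈ E(G2) ✓
  (4,5) → (φ(4),φ(5)) = (0,8) ∈ E(G2) ✓
  (4,7) → (φ(4),φ(7)) = (7,8) ∈ E(G2) ✓
  (5,6) → (φ(5),φ(6)) = (0,4) ∈ E(G2) ✓
  (6,8) → (φ(6),φ(8)) = (1,4) ∈ E(G2) ✓
  (6,9) → (φ(6),φ(9)) = (4,6) ∈ E(G2) ✓
  (6,10) → (φ(6),φ(10)) = (4,10) ∈ E(G2) ✓
  (7,8) → (φ(7),φ(8)) = (1,7) ∈ E(G2) ✓
  (8,10) → (φ(8),φ(10)) = (1,10) ∈ E(G2) ✓
All 25 edges of G1 map to edges of G2, and |E(G1)| = |E(G2)| = 25, so φ is a bijection on edges as well as vertices. Hence G1 ≅ G2.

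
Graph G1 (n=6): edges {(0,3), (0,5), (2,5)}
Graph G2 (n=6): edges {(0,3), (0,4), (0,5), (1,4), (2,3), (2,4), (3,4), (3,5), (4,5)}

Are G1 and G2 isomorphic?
No, not isomorphic

The graphs are NOT isomorphic.

Degrees in G1: deg(0)=2, deg(1)=0, deg(2)=1, deg(3)=1, deg(4)=0, deg(5)=2.
Sorted degree sequence of G1: [2, 2, 1, 1, 0, 0].
Degrees in G2: deg(0)=3, deg(1)=1, deg(2)=2, deg(3)=4, deg(4)=5, deg(5)=3.
Sorted degree sequence of G2: [5, 4, 3, 3, 2, 1].
The (sorted) degree sequence is an isomorphism invariant, so since G1 and G2 have different degree sequences they cannot be isomorphic.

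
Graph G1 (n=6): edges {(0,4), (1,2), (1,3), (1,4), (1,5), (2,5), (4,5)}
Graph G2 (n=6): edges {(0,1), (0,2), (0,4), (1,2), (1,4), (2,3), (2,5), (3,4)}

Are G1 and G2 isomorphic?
No, not isomorphic

The graphs are NOT isomorphic.

Degrees in G1: deg(0)=1, deg(1)=4, deg(2)=2, deg(3)=1, deg(4)=3, deg(5)=3.
Sorted degree sequence of G1: [4, 3, 3, 2, 1, 1].
Degrees in G2: deg(0)=3, deg(1)=3, deg(2)=4, deg(3)=2, deg(4)=3, deg(5)=1.
Sorted degree sequence of G2: [4, 3, 3, 3, 2, 1].
The (sorted) degree sequence is an isomorphism invariant, so since G1 and G2 have different degree sequences they cannot be isomorphic.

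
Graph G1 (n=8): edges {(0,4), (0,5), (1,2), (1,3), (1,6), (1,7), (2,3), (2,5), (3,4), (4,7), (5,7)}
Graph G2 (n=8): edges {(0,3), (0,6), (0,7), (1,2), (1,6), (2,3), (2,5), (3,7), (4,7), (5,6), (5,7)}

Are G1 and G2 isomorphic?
Yes, isomorphic

The graphs are isomorphic.
One valid mapping φ: V(G1) → V(G2): 0→1, 1→7, 2→3, 3→0, 4→6, 5→2, 6→4, 7→5

Verify φ preserves adjacency — for each edge of G1, its image is an edge of G2:
  (0,4) → (φ(0),φ(4)) = (1,6) ∈ E(G2) ✓
  (0,5) → (φ(0),φ(5)) = (1,2) ∈ E(G2) ✓
  (1,2) → (φ(1),φ(2)) = (3,7) ∈ E(G2) ✓
  (1,3) → (φ(1),φ(3)) = (0,7) ∈ E(G2) ✓
  (1,6) → (φ(1),φ(6)) = (4,7) ∈ E(G2) ✓
  (1,7) → (φ(1),φ(7)) = (5,7) ∈ E(G2) ✓
  (2,3) → (φ(2),φ(3)) = (0,3) ∈ E(G2) ✓
  (2,5) → (φ(2),φ(5)) = (2,3) ∈ E(G2) ✓
  (3,4) → (φ(3),φ(4)) = (0,6) ∈ E(G2) ✓
  (4,7) → (φ(4),φ(7)) = (5,6) ∈ E(G2) ✓
  (5,7) → (φ(5),φ(7)) = (2,5) ∈ E(G2) ✓
All 11 edges of G1 map to edges of G2, and |E(G1)| = |E(G2)| = 11, so φ is a bijection on edges as well as vertices. Hence G1 ≅ G2.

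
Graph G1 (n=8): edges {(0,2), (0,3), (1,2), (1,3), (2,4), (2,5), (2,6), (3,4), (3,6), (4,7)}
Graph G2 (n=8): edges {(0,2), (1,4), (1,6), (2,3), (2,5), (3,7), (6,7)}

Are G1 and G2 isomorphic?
No, not isomorphic

The graphs are NOT isomorphic.

Degrees in G1: deg(0)=2, deg(1)=2, deg(2)=5, deg(3)=4, deg(4)=3, deg(5)=1, deg(6)=2, deg(7)=1.
Sorted degree sequence of G1: [5, 4, 3, 2, 2, 2, 1, 1].
Degrees in G2: deg(0)=1, deg(1)=2, deg(2)=3, deg(3)=2, deg(4)=1, deg(5)=1, deg(6)=2, deg(7)=2.
Sorted degree sequence of G2: [3, 2, 2, 2, 2, 1, 1, 1].
The (sorted) degree sequence is an isomorphism invariant, so since G1 and G2 have different degree sequences they cannot be isomorphic.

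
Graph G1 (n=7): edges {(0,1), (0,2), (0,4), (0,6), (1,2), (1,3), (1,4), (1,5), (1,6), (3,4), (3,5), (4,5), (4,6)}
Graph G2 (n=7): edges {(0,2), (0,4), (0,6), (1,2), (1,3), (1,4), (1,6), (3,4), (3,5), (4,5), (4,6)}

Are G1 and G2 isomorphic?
No, not isomorphic

The graphs are NOT isomorphic.

Counting edges: G1 has 13 edge(s); G2 has 11 edge(s).
Edge count is an isomorphism invariant (a bijection on vertices induces a bijection on edges), so differing edge counts rule out isomorphism.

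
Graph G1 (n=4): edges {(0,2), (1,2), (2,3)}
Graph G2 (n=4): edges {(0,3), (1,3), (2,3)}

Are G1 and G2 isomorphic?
Yes, isomorphic

The graphs are isomorphic.
One valid mapping φ: V(G1) → V(G2): 0→1, 1→2, 2→3, 3→0

Verify φ preserves adjacency — for each edge of G1, its image is an edge of G2:
  (0,2) → (φ(0),φ(2)) = (1,3) ∈ E(G2) ✓
  (1,2) → (φ(1),φ(2)) = (2,3) ∈ E(G2) ✓
  (2,3) → (φ(2),φ(3)) = (0,3) ∈ E(G2) ✓
All 3 edges of G1 map to edges of G2, and |E(G1)| = |E(G2)| = 3, so φ is a bijection on edges as well as vertices. Hence G1 ≅ G2.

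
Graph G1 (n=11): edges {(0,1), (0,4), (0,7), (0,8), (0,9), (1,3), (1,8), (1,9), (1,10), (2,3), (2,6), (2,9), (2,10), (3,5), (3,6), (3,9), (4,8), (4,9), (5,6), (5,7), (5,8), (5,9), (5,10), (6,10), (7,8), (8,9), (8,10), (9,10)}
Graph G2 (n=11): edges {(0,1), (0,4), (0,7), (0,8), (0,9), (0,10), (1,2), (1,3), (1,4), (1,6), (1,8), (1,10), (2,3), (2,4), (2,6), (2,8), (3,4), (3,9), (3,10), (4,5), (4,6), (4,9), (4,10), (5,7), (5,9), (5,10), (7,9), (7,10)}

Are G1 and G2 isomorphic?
Yes, isomorphic

The graphs are isomorphic.
One valid mapping φ: V(G1) → V(G2): 0→2, 1→3, 2→5, 3→9, 4→6, 5→0, 6→7, 7→8, 8→1, 9→4, 10→10

Verify φ preserves adjacency — for each edge of G1, its image is an edge of G2:
  (0,1) → (φ(0),φ(1)) = (2,3) ∈ E(G2) ✓
  (0,4) → (φ(0),φ(4)) = (2,6) ∈ E(G2) ✓
  (0,7) → (φ(0),φ(7)) = (2,8) ∈ E(G2) ✓
  (0,8) → (φ(0),φ(8)) = (1,2) ∈ E(G2) ✓
  (0,9) → (φ(0),φ(9)) = (2,4) ∈ E(G2) ✓
  (1,3) → (φ(1),φ(3)) = (3,9) ∈ E(G2) ✓
  (1,8) → (φ(1),φ(8)) = (1,3) ∈ E(G2) ✓
  (1,9) → (φ(1),φ(9)) = (3,4) ∈ E(G2) ✓
  (1,10) → (φ(1),φ(10)) = (3,10) ∈ E(G2) ✓
  (2,3) → (φ(2),φ(3)) = (5,9) ∈ E(G2) ✓
  (2,6) → (φ(2),φ(6)) = (5,7) ∈ E(G2) ✓
  (2,9) → (φ(2),φ(9)) = (4,5) ∈ E(G2) ✓
  (2,10) → (φ(2),φ(10)) = (5,10) ∈ E(G2) ✓
  (3,5) → (φ(3),φ(5)) = (0,9) ∈ E(G2) ✓
  (3,6) → (φ(3),φ(6)) = (7,9) ∈ E(G2) ✓
  (3,9) → (φ(3),φ(9)) = (4,9) ∈ E(G2) ✓
  (4,8) → (φ(4),φ(8)) = (1,6) ∈ E(G2) ✓
  (4,9) → (φ(4),φ(9)) = (4,6) ∈ E(G2) ✓
  (5,6) → (φ(5),φ(6)) = (0,7) ∈ E(G2) ✓
  (5,7) → (φ(5),φ(7)) = (0,8) ∈ E(G2) ✓
  (5,8) → (φ(5),φ(8)) = (0,1) ∈ E(G2) ✓
  (5,9) → (φ(5),φ(9)) = (0,4) ∈ E(G2) ✓
  (5,10) → (φ(5),φ(10)) = (0,10) ∈ E(G2) ✓
  (6,10) → (φ(6),φ(10)) = (7,10) ∈ E(G2) ✓
  (7,8) → (φ(7),φ(8)) = (1,8) ∈ E(G2) ✓
  (8,9) → (φ(8),φ(9)) = (1,4) ∈ E(G2) ✓
  (8,10) → (φ(8),φ(10)) = (1,10) ∈ E(G2) ✓
  (9,10) → (φ(9),φ(10)) = (4,10) ∈ E(G2) ✓
All 28 edges of G1 map to edges of G2, and |E(G1)| = |E(G2)| = 28, so φ is a bijection on edges as well as vertices. Hence G1 ≅ G2.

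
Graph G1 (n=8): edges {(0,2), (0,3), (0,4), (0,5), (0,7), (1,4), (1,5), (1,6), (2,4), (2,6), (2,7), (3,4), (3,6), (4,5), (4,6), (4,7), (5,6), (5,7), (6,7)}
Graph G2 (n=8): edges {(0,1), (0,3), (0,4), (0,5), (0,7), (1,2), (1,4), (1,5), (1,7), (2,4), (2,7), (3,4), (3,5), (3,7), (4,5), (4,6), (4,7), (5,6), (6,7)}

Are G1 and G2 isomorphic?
Yes, isomorphic

The graphs are isomorphic.
One valid mapping φ: V(G1) → V(G2): 0→5, 1→2, 2→3, 3→6, 4→4, 5→1, 6→7, 7→0

Verify φ preserves adjacency — for each edge of G1, its image is an edge of G2:
  (0,2) → (φ(0),φ(2)) = (3,5) ∈ E(G2) ✓
  (0,3) → (φ(0),φ(3)) = (5,6) ∈ E(G2) ✓
  (0,4) → (φ(0),φ(4)) = (4,5) ∈ E(G2) ✓
  (0,5) → (φ(0),φ(5)) = (1,5) ∈ E(G2) ✓
  (0,7) → (φ(0),φ(7)) = (0,5) ∈ E(G2) ✓
  (1,4) → (φ(1),φ(4)) = (2,4) ∈ E(G2) ✓
  (1,5) → (φ(1),φ(5)) = (1,2) ∈ E(G2) ✓
  (1,6) → (φ(1),φ(6)) = (2,7) ∈ E(G2) ✓
  (2,4) → (φ(2),φ(4)) = (3,4) ∈ E(G2) ✓
  (2,6) → (φ(2),φ(6)) = (3,7) ∈ E(G2) ✓
  (2,7) → (φ(2),φ(7)) = (0,3) ∈ E(G2) ✓
  (3,4) → (φ(3),φ(4)) = (4,6) ∈ E(G2) ✓
  (3,6) → (φ(3),φ(6)) = (6,7) ∈ E(G2) ✓
  (4,5) → (φ(4),φ(5)) = (1,4) ∈ E(G2) ✓
  (4,6) → (φ(4),φ(6)) = (4,7) ∈ E(G2) ✓
  (4,7) → (φ(4),φ(7)) = (0,4) ∈ E(G2) ✓
  (5,6) → (φ(5),φ(6)) = (1,7) ∈ E(G2) ✓
  (5,7) → (φ(5),φ(7)) = (0,1) ∈ E(G2) ✓
  (6,7) → (φ(6),φ(7)) = (0,7) ∈ E(G2) ✓
All 19 edges of G1 map to edges of G2, and |E(G1)| = |E(G2)| = 19, so φ is a bijection on edges as well as vertices. Hence G1 ≅ G2.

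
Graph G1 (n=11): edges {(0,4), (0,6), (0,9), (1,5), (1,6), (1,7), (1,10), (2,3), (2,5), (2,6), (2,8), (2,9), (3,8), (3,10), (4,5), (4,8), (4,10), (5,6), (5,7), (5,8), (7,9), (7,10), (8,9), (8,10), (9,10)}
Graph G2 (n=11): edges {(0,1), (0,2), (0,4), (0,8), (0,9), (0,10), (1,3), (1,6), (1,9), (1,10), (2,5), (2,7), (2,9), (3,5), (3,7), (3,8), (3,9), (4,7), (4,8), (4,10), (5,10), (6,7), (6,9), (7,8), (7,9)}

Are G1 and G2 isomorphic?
Yes, isomorphic

The graphs are isomorphic.
One valid mapping φ: V(G1) → V(G2): 0→5, 1→4, 2→1, 3→6, 4→2, 5→0, 6→10, 7→8, 8→9, 9→3, 10→7

Verify φ preserves adjacency — for each edge of G1, its image is an edge of G2:
  (0,4) → (φ(0),φ(4)) = (2,5) ∈ E(G2) ✓
  (0,6) → (φ(0),φ(6)) = (5,10) ∈ E(G2) ✓
  (0,9) → (φ(0),φ(9)) = (3,5) ∈ E(G2) ✓
  (1,5) → (φ(1),φ(5)) = (0,4) ∈ E(G2) ✓
  (1,6) → (φ(1),φ(6)) = (4,10) ∈ E(G2) ✓
  (1,7) → (φ(1),φ(7)) = (4,8) ∈ E(G2) ✓
  (1,10) → (φ(1),φ(10)) = (4,7) ∈ E(G2) ✓
  (2,3) → (φ(2),φ(3)) = (1,6) ∈ E(G2) ✓
  (2,5) → (φ(2),φ(5)) = (0,1) ∈ E(G2) ✓
  (2,6) → (φ(2),φ(6)) = (1,10) ∈ E(G2) ✓
  (2,8) → (φ(2),φ(8)) = (1,9) ∈ E(G2) ✓
  (2,9) → (φ(2),φ(9)) = (1,3) ∈ E(G2) ✓
  (3,8) → (φ(3),φ(8)) = (6,9) ∈ E(G2) ✓
  (3,10) → (φ(3),φ(10)) = (6,7) ∈ E(G2) ✓
  (4,5) → (φ(4),φ(5)) = (0,2) ∈ E(G2) ✓
  (4,8) → (φ(4),φ(8)) = (2,9) ∈ E(G2) ✓
  (4,10) → (φ(4),φ(10)) = (2,7) ∈ E(G2) ✓
  (5,6) → (φ(5),φ(6)) = (0,10) ∈ E(G2) ✓
  (5,7) → (φ(5),φ(7)) = (0,8) ∈ E(G2) ✓
  (5,8) → (φ(5),φ(8)) = (0,9) ∈ E(G2) ✓
  (7,9) → (φ(7),φ(9)) = (3,8) ∈ E(G2) ✓
  (7,10) → (φ(7),φ(10)) = (7,8) ∈ E(G2) ✓
  (8,9) → (φ(8),φ(9)) = (3,9) ∈ E(G2) ✓
  (8,10) → (φ(8),φ(10)) = (7,9) ∈ E(G2) ✓
  (9,10) → (φ(9),φ(10)) = (3,7) ∈ E(G2) ✓
All 25 edges of G1 map to edges of G2, and |E(G1)| = |E(G2)| = 25, so φ is a bijection on edges as well as vertices. Hence G1 ≅ G2.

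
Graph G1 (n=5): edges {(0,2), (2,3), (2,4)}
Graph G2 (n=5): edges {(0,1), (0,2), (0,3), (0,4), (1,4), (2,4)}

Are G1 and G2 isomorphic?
No, not isomorphic

The graphs are NOT isomorphic.

Counting triangles (3-cliques): G1 has 0, G2 has 2.
Triangle count is an isomorphism invariant, so differing triangle counts rule out isomorphism.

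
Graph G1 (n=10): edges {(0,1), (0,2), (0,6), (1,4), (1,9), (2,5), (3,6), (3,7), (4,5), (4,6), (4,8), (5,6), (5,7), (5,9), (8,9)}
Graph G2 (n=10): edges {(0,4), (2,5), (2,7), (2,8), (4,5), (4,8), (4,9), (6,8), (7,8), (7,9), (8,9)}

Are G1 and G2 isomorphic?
No, not isomorphic

The graphs are NOT isomorphic.

Connected components of G1: 1 component(s) with vertex sets [[0, 1, 2, 3, 4, 5, 6, 7, 8, 9]], sizes [10].
Connected components of G2: 3 component(s) with vertex sets [[1], [3], [0, 2, 4, 5, 6, 7, 8, 9]], sizes [1, 1, 8].
The number of connected components (and the multiset of component sizes) is an isomorphism invariant — an isomorphism maps each component of G1 bijectively onto a component of G2. Since G1 has 1 component(s) and G2 has 3, they cannot be isomorphic.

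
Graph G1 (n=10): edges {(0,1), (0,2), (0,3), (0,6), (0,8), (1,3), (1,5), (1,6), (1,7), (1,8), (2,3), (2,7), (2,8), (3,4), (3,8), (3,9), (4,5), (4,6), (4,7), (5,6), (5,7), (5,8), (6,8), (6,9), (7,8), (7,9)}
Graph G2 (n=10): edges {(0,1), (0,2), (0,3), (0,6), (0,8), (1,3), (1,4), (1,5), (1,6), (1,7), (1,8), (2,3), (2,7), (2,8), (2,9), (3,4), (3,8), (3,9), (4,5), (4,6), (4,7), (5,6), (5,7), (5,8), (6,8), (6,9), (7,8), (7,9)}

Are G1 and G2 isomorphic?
No, not isomorphic

The graphs are NOT isomorphic.

Counting edges: G1 has 26 edge(s); G2 has 28 edge(s).
Edge count is an isomorphism invariant (a bijection on vertices induces a bijection on edges), so differing edge counts rule out isomorphism.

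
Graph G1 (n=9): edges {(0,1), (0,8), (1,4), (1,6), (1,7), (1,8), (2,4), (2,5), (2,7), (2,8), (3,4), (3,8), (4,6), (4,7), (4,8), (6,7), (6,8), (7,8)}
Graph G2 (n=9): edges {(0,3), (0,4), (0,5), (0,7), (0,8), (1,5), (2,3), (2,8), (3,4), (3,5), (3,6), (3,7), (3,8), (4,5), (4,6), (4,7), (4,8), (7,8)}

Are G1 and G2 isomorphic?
Yes, isomorphic

The graphs are isomorphic.
One valid mapping φ: V(G1) → V(G2): 0→2, 1→8, 2→5, 3→6, 4→4, 5→1, 6→7, 7→0, 8→3

Verify φ preserves adjacency — for each edge of G1, its image is an edge of G2:
  (0,1) → (φ(0),φ(1)) = (2,8) ∈ E(G2) ✓
  (0,8) → (φ(0),φ(8)) = (2,3) ∈ E(G2) ✓
  (1,4) → (φ(1),φ(4)) = (4,8) ∈ E(G2) ✓
  (1,6) → (φ(1),φ(6)) = (7,8) ∈ E(G2) ✓
  (1,7) → (φ(1),φ(7)) = (0,8) ∈ E(G2) ✓
  (1,8) → (φ(1),φ(8)) = (3,8) ∈ E(G2) ✓
  (2,4) → (φ(2),φ(4)) = (4,5) ∈ E(G2) ✓
  (2,5) → (φ(2),φ(5)) = (1,5) ∈ E(G2) ✓
  (2,7) → (φ(2),φ(7)) = (0,5) ∈ E(G2) ✓
  (2,8) → (φ(2),φ(8)) = (3,5) ∈ E(G2) ✓
  (3,4) → (φ(3),φ(4)) = (4,6) ∈ E(G2) ✓
  (3,8) → (φ(3),φ(8)) = (3,6) ∈ E(G2) ✓
  (4,6) → (φ(4),φ(6)) = (4,7) ∈ E(G2) ✓
  (4,7) → (φ(4),φ(7)) = (0,4) ∈ E(G2) ✓
  (4,8) → (φ(4),φ(8)) = (3,4) ∈ E(G2) ✓
  (6,7) → (φ(6),φ(7)) = (0,7) ∈ E(G2) ✓
  (6,8) → (φ(6),φ(8)) = (3,7) ∈ E(G2) ✓
  (7,8) → (φ(7),φ(8)) = (0,3) ∈ E(G2) ✓
All 18 edges of G1 map to edges of G2, and |E(G1)| = |E(G2)| = 18, so φ is a bijection on edges as well as vertices. Hence G1 ≅ G2.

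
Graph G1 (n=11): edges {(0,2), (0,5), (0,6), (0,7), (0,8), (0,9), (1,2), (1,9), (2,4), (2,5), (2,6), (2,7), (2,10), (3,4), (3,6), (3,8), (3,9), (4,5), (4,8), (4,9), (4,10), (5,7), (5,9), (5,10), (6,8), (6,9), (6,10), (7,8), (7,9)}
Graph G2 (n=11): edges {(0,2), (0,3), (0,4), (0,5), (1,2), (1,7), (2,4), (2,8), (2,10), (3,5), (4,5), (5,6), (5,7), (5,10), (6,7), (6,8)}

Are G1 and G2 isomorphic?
No, not isomorphic

The graphs are NOT isomorphic.

Connected components of G1: 1 component(s) with vertex sets [[0, 1, 2, 3, 4, 5, 6, 7, 8, 9, 10]], sizes [11].
Connected components of G2: 2 component(s) with vertex sets [[9], [0, 1, 2, 3, 4, 5, 6, 7, 8, 10]], sizes [1, 10].
The number of connected components (and the multiset of component sizes) is an isomorphism invariant — an isomorphism maps each component of G1 bijectively onto a component of G2. Since G1 has 1 component(s) and G2 has 2, they cannot be isomorphic.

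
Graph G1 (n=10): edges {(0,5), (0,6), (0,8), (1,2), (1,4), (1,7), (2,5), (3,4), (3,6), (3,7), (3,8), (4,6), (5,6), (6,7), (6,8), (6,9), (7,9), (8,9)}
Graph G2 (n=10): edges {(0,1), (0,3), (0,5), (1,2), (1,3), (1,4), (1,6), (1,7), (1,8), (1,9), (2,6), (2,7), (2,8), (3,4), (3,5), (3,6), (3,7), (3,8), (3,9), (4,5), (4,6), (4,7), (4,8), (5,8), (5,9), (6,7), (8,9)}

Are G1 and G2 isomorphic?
No, not isomorphic

The graphs are NOT isomorphic.

Degrees in G1: deg(0)=3, deg(1)=3, deg(2)=2, deg(3)=4, deg(4)=3, deg(5)=3, deg(6)=7, deg(7)=4, deg(8)=4, deg(9)=3.
Sorted degree sequence of G1: [7, 4, 4, 4, 3, 3, 3, 3, 3, 2].
Degrees in G2: deg(0)=3, deg(1)=8, deg(2)=4, deg(3)=8, deg(4)=6, deg(5)=5, deg(6)=5, deg(7)=5, deg(8)=6, deg(9)=4.
Sorted degree sequence of G2: [8, 8, 6, 6, 5, 5, 5, 4, 4, 3].
The (sorted) degree sequence is an isomorphism invariant, so since G1 and G2 have different degree sequences they cannot be isomorphic.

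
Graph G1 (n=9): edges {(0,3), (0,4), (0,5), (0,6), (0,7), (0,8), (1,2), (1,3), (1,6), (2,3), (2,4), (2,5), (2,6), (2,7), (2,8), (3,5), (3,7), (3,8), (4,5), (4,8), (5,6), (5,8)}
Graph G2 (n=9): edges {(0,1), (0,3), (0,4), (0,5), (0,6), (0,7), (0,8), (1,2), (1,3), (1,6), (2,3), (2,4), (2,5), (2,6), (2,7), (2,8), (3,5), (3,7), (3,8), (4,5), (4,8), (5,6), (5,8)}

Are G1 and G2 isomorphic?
No, not isomorphic

The graphs are NOT isomorphic.

Counting edges: G1 has 22 edge(s); G2 has 23 edge(s).
Edge count is an isomorphism invariant (a bijection on vertices induces a bijection on edges), so differing edge counts rule out isomorphism.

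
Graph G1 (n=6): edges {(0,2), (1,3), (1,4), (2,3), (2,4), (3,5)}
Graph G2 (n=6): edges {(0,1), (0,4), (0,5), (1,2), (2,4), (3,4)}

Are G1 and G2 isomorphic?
Yes, isomorphic

The graphs are isomorphic.
One valid mapping φ: V(G1) → V(G2): 0→3, 1→1, 2→4, 3→0, 4→2, 5→5

Verify φ preserves adjacency — for each edge of G1, its image is an edge of G2:
  (0,2) → (φ(0),φ(2)) = (3,4) ∈ E(G2) ✓
  (1,3) → (φ(1),φ(3)) = (0,1) ∈ E(G2) ✓
  (1,4) → (φ(1),φ(4)) = (1,2) ∈ E(G2) ✓
  (2,3) → (φ(2),φ(3)) = (0,4) ∈ E(G2) ✓
  (2,4) → (φ(2),φ(4)) = (2,4) ∈ E(G2) ✓
  (3,5) → (φ(3),φ(5)) = (0,5) ∈ E(G2) ✓
All 6 edges of G1 map to edges of G2, and |E(G1)| = |E(G2)| = 6, so φ is a bijection on edges as well as vertices. Hence G1 ≅ G2.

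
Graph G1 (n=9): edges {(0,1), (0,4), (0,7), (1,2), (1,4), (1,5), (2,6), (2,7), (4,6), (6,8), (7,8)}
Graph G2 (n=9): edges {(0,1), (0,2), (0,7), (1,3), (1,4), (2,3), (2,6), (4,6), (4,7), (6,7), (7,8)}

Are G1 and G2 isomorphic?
Yes, isomorphic

The graphs are isomorphic.
One valid mapping φ: V(G1) → V(G2): 0→4, 1→7, 2→0, 3→5, 4→6, 5→8, 6→2, 7→1, 8→3

Verify φ preserves adjacency — for each edge of G1, its image is an edge of G2:
  (0,1) → (φ(0),φ(1)) = (4,7) ∈ E(G2) ✓
  (0,4) → (φ(0),φ(4)) = (4,6) ∈ E(G2) ✓
  (0,7) → (φ(0),φ(7)) = (1,4) ∈ E(G2) ✓
  (1,2) → (φ(1),φ(2)) = (0,7) ∈ E(G2) ✓
  (1,4) → (φ(1),φ(4)) = (6,7) ∈ E(G2) ✓
  (1,5) → (φ(1),φ(5)) = (7,8) ∈ E(G2) ✓
  (2,6) → (φ(2),φ(6)) = (0,2) ∈ E(G2) ✓
  (2,7) → (φ(2),φ(7)) = (0,1) ∈ E(G2) ✓
  (4,6) → (φ(4),φ(6)) = (2,6) ∈ E(G2) ✓
  (6,8) → (φ(6),φ(8)) = (2,3) ∈ E(G2) ✓
  (7,8) → (φ(7),φ(8)) = (1,3) ∈ E(G2) ✓
All 11 edges of G1 map to edges of G2, and |E(G1)| = |E(G2)| = 11, so φ is a bijection on edges as well as vertices. Hence G1 ≅ G2.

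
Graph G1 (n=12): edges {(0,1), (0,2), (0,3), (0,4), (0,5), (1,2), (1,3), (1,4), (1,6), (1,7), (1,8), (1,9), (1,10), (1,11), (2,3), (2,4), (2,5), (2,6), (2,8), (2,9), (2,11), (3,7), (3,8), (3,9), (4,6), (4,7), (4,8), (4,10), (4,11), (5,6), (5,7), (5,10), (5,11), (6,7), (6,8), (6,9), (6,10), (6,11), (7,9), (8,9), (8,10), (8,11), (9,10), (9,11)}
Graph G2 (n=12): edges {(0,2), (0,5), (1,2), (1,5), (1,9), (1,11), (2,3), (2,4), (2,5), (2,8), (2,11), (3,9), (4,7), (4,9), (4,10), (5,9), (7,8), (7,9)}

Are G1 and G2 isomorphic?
No, not isomorphic

The graphs are NOT isomorphic.

Degrees in G1: deg(0)=5, deg(1)=10, deg(2)=9, deg(3)=6, deg(4)=8, deg(5)=6, deg(6)=9, deg(7)=6, deg(8)=8, deg(9)=8, deg(10)=6, deg(11)=7.
Sorted degree sequence of G1: [10, 9, 9, 8, 8, 8, 7, 6, 6, 6, 6, 5].
Degrees in G2: deg(0)=2, deg(1)=4, deg(2)=7, deg(3)=2, deg(4)=4, deg(5)=4, deg(6)=0, deg(7)=3, deg(8)=2, deg(9)=5, deg(10)=1, deg(11)=2.
Sorted degree sequence of G2: [7, 5, 4, 4, 4, 3, 2, 2, 2, 2, 1, 0].
The (sorted) degree sequence is an isomorphism invariant, so since G1 and G2 have different degree sequences they cannot be isomorphic.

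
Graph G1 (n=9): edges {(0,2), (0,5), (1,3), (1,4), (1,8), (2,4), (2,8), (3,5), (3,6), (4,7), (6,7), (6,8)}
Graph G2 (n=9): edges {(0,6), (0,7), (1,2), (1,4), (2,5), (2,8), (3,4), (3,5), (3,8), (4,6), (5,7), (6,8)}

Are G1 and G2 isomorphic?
Yes, isomorphic

The graphs are isomorphic.
One valid mapping φ: V(G1) → V(G2): 0→0, 1→3, 2→6, 3→5, 4→4, 5→7, 6→2, 7→1, 8→8

Verify φ preserves adjacency — for each edge of G1, its image is an edge of G2:
  (0,2) → (φ(0),φ(2)) = (0,6) ∈ E(G2) ✓
  (0,5) → (φ(0),φ(5)) = (0,7) ∈ E(G2) ✓
  (1,3) → (φ(1),φ(3)) = (3,5) ∈ E(G2) ✓
  (1,4) → (φ(1),φ(4)) = (3,4) ∈ E(G2) ✓
  (1,8) → (φ(1),φ(8)) = (3,8) ∈ E(G2) ✓
  (2,4) → (φ(2),φ(4)) = (4,6) ∈ E(G2) ✓
  (2,8) → (φ(2),φ(8)) = (6,8) ∈ E(G2) ✓
  (3,5) → (φ(3),φ(5)) = (5,7) ∈ E(G2) ✓
  (3,6) → (φ(3),φ(6)) = (2,5) ∈ E(G2) ✓
  (4,7) → (φ(4),φ(7)) = (1,4) ∈ E(G2) ✓
  (6,7) → (φ(6),φ(7)) = (1,2) ∈ E(G2) ✓
  (6,8) → (φ(6),φ(8)) = (2,8) ∈ E(G2) ✓
All 12 edges of G1 map to edges of G2, and |E(G1)| = |E(G2)| = 12, so φ is a bijection on edges as well as vertices. Hence G1 ≅ G2.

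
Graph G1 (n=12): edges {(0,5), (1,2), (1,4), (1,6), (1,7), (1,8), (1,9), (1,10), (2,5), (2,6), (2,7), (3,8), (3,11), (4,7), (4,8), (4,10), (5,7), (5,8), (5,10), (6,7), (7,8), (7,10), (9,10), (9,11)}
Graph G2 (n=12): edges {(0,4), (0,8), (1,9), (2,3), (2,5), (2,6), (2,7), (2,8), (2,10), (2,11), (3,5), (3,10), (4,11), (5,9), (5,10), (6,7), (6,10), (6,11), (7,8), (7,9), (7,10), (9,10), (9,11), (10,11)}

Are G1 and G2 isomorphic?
Yes, isomorphic

The graphs are isomorphic.
One valid mapping φ: V(G1) → V(G2): 0→1, 1→2, 2→5, 3→4, 4→6, 5→9, 6→3, 7→10, 8→11, 9→8, 10→7, 11→0

Verify φ preserves adjacency — for each edge of G1, its image is an edge of G2:
  (0,5) → (φ(0),φ(5)) = (1,9) ∈ E(G2) ✓
  (1,2) → (φ(1),φ(2)) = (2,5) ∈ E(G2) ✓
  (1,4) → (φ(1),φ(4)) = (2,6) ∈ E(G2) ✓
  (1,6) → (φ(1),φ(6)) = (2,3) ∈ E(G2) ✓
  (1,7) → (φ(1),φ(7)) = (2,10) ∈ E(G2) ✓
  (1,8) → (φ(1),φ(8)) = (2,11) ∈ E(G2) ✓
  (1,9) → (φ(1),φ(9)) = (2,8) ∈ E(G2) ✓
  (1,10) → (φ(1),φ(10)) = (2,7) ∈ E(G2) ✓
  (2,5) → (φ(2),φ(5)) = (5,9) ∈ E(G2) ✓
  (2,6) → (φ(2),φ(6)) = (3,5) ∈ E(G2) ✓
  (2,7) → (φ(2),φ(7)) = (5,10) ∈ E(G2) ✓
  (3,8) → (φ(3),φ(8)) = (4,11) ∈ E(G2) ✓
  (3,11) → (φ(3),φ(11)) = (0,4) ∈ E(G2) ✓
  (4,7) → (φ(4),φ(7)) = (6,10) ∈ E(G2) ✓
  (4,8) → (φ(4),φ(8)) = (6,11) ∈ E(G2) ✓
  (4,10) → (φ(4),φ(10)) = (6,7) ∈ E(G2) ✓
  (5,7) → (φ(5),φ(7)) = (9,10) ∈ E(G2) ✓
  (5,8) → (φ(5),φ(8)) = (9,11) ∈ E(G2) ✓
  (5,10) → (φ(5),φ(10)) = (7,9) ∈ E(G2) ✓
  (6,7) → (φ(6),φ(7)) = (3,10) ∈ E(G2) ✓
  (7,8) → (φ(7),φ(8)) = (10,11) ∈ E(G2) ✓
  (7,10) → (φ(7),φ(10)) = (7,10) ∈ E(G2) ✓
  (9,10) → (φ(9),φ(10)) = (7,8) ∈ E(G2) ✓
  (9,11) → (φ(9),φ(11)) = (0,8) ∈ E(G2) ✓
All 24 edges of G1 map to edges of G2, and |E(G1)| = |E(G2)| = 24, so φ is a bijection on edges as well as vertices. Hence G1 ≅ G2.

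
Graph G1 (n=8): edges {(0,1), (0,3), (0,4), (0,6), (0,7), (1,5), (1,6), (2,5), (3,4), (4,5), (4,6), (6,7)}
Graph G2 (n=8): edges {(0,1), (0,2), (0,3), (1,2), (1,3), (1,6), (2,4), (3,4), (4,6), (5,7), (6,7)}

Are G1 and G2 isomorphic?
No, not isomorphic

The graphs are NOT isomorphic.

Degrees in G1: deg(0)=5, deg(1)=3, deg(2)=1, deg(3)=2, deg(4)=4, deg(5)=3, deg(6)=4, deg(7)=2.
Sorted degree sequence of G1: [5, 4, 4, 3, 3, 2, 2, 1].
Degrees in G2: deg(0)=3, deg(1)=4, deg(2)=3, deg(3)=3, deg(4)=3, deg(5)=1, deg(6)=3, deg(7)=2.
Sorted degree sequence of G2: [4, 3, 3, 3, 3, 3, 2, 1].
The (sorted) degree sequence is an isomorphism invariant, so since G1 and G2 have different degree sequences they cannot be isomorphic.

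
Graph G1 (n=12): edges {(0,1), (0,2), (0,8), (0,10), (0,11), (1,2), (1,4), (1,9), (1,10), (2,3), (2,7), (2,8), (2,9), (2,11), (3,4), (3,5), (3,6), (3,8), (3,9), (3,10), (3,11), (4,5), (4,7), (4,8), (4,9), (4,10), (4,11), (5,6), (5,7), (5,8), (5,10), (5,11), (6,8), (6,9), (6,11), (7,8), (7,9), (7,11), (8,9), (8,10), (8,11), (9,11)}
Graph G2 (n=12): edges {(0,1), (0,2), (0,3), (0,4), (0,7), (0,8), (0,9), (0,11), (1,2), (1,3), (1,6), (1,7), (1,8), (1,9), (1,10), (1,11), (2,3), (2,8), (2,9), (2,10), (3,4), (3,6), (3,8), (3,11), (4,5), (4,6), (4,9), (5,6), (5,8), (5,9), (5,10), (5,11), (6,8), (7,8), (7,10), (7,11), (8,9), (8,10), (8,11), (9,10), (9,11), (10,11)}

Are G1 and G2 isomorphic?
Yes, isomorphic

The graphs are isomorphic.
One valid mapping φ: V(G1) → V(G2): 0→6, 1→4, 2→3, 3→11, 4→9, 5→10, 6→7, 7→2, 8→8, 9→0, 10→5, 11→1

Verify φ preserves adjacency — for each edge of G1, its image is an edge of G2:
  (0,1) → (φ(0),φ(1)) = (4,6) ∈ E(G2) ✓
  (0,2) → (φ(0),φ(2)) = (3,6) ∈ E(G2) ✓
  (0,8) → (φ(0),φ(8)) = (6,8) ∈ E(G2) ✓
  (0,10) → (φ(0),φ(10)) = (5,6) ∈ E(G2) ✓
  (0,11) → (φ(0),φ(11)) = (1,6) ∈ E(G2) ✓
  (1,2) → (φ(1),φ(2)) = (3,4) ∈ E(G2) ✓
  (1,4) → (φ(1),φ(4)) = (4,9) ∈ E(G2) ✓
  (1,9) → (φ(1),φ(9)) = (0,4) ∈ E(G2) ✓
  (1,10) → (φ(1),φ(10)) = (4,5) ∈ E(G2) ✓
  (2,3) → (φ(2),φ(3)) = (3,11) ∈ E(G2) ✓
  (2,7) → (φ(2),φ(7)) = (2,3) ∈ E(G2) ✓
  (2,8) → (φ(2),φ(8)) = (3,8) ∈ E(G2) ✓
  (2,9) → (φ(2),φ(9)) = (0,3) ∈ E(G2) ✓
  (2,11) → (φ(2),φ(11)) = (1,3) ∈ E(G2) ✓
  (3,4) → (φ(3),φ(4)) = (9,11) ∈ E(G2) ✓
  (3,5) → (φ(3),φ(5)) = (10,11) ∈ E(G2) ✓
  (3,6) → (φ(3),φ(6)) = (7,11) ∈ E(G2) ✓
  (3,8) → (φ(3),φ(8)) = (8,11) ∈ E(G2) ✓
  (3,9) → (φ(3),φ(9)) = (0,11) ∈ E(G2) ✓
  (3,10) → (φ(3),φ(10)) = (5,11) ∈ E(G2) ✓
  (3,11) → (φ(3),φ(11)) = (1,11) ∈ E(G2) ✓
  (4,5) → (φ(4),φ(5)) = (9,10) ∈ E(G2) ✓
  (4,7) → (φ(4),φ(7)) = (2,9) ∈ E(G2) ✓
  (4,8) → (φ(4),φ(8)) = (8,9) ∈ E(G2) ✓
  (4,9) → (φ(4),φ(9)) = (0,9) ∈ E(G2) ✓
  (4,10) → (φ(4),φ(10)) = (5,9) ∈ E(G2) ✓
  (4,11) → (φ(4),φ(11)) = (1,9) ∈ E(G2) ✓
  (5,6) → (φ(5),φ(6)) = (7,10) ∈ E(G2) ✓
  (5,7) → (φ(5),φ(7)) = (2,10) ∈ E(G2) ✓
  (5,8) → (φ(5),φ(8)) = (8,10) ∈ E(G2) ✓
  (5,10) → (φ(5),φ(10)) = (5,10) ∈ E(G2) ✓
  (5,11) → (φ(5),φ(11)) = (1,10) ∈ E(G2) ✓
  (6,8) → (φ(6),φ(8)) = (7,8) ∈ E(G2) ✓
  (6,9) → (φ(6),φ(9)) = (0,7) ∈ E(G2) ✓
  (6,11) → (φ(6),φ(11)) = (1,7) ∈ E(G2) ✓
  (7,8) → (φ(7),φ(8)) = (2,8) ∈ E(G2) ✓
  (7,9) → (φ(7),φ(9)) = (0,2) ∈ E(G2) ✓
  (7,11) → (φ(7),φ(11)) = (1,2) ∈ E(G2) ✓
  (8,9) → (φ(8),φ(9)) = (0,8) ∈ E(G2) ✓
  (8,10) → (φ(8),φ(10)) = (5,8) ∈ E(G2) ✓
  (8,11) → (φ(8),φ(11)) = (1,8) ∈ E(G2) ✓
  (9,11) → (φ(9),φ(11)) = (0,1) ∈ E(G2) ✓
All 42 edges of G1 map to edges of G2, and |E(G1)| = |E(G2)| = 42, so φ is a bijection on edges as well as vertices. Hence G1 ≅ G2.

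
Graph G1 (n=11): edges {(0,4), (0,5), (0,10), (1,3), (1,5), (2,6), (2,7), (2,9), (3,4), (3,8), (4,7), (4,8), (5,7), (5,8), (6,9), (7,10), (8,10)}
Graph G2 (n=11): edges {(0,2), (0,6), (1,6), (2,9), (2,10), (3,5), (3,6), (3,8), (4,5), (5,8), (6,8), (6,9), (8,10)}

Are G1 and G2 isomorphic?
No, not isomorphic

The graphs are NOT isomorphic.

Connected components of G1: 1 component(s) with vertex sets [[0, 1, 2, 3, 4, 5, 6, 7, 8, 9, 10]], sizes [11].
Connected components of G2: 2 component(s) with vertex sets [[7], [0, 1, 2, 3, 4, 5, 6, 8, 9, 10]], sizes [1, 10].
The number of connected components (and the multiset of component sizes) is an isomorphism invariant — an isomorphism maps each component of G1 bijectively onto a component of G2. Since G1 has 1 component(s) and G2 has 2, they cannot be isomorphic.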